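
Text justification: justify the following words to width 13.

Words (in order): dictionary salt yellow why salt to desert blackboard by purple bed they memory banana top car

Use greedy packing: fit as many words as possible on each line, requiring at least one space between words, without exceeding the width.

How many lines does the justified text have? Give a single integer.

Line 1: ['dictionary'] (min_width=10, slack=3)
Line 2: ['salt', 'yellow'] (min_width=11, slack=2)
Line 3: ['why', 'salt', 'to'] (min_width=11, slack=2)
Line 4: ['desert'] (min_width=6, slack=7)
Line 5: ['blackboard', 'by'] (min_width=13, slack=0)
Line 6: ['purple', 'bed'] (min_width=10, slack=3)
Line 7: ['they', 'memory'] (min_width=11, slack=2)
Line 8: ['banana', 'top'] (min_width=10, slack=3)
Line 9: ['car'] (min_width=3, slack=10)
Total lines: 9

Answer: 9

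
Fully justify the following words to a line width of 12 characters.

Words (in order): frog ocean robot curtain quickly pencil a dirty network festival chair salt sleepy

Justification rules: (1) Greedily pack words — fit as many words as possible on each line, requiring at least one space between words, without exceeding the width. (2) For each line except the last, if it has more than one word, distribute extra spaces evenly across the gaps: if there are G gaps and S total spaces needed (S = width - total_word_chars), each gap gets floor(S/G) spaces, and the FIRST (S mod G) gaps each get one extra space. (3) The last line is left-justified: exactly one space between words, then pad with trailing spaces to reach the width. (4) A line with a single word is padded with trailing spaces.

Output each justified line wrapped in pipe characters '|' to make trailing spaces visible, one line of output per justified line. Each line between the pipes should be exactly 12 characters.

Line 1: ['frog', 'ocean'] (min_width=10, slack=2)
Line 2: ['robot'] (min_width=5, slack=7)
Line 3: ['curtain'] (min_width=7, slack=5)
Line 4: ['quickly'] (min_width=7, slack=5)
Line 5: ['pencil', 'a'] (min_width=8, slack=4)
Line 6: ['dirty'] (min_width=5, slack=7)
Line 7: ['network'] (min_width=7, slack=5)
Line 8: ['festival'] (min_width=8, slack=4)
Line 9: ['chair', 'salt'] (min_width=10, slack=2)
Line 10: ['sleepy'] (min_width=6, slack=6)

Answer: |frog   ocean|
|robot       |
|curtain     |
|quickly     |
|pencil     a|
|dirty       |
|network     |
|festival    |
|chair   salt|
|sleepy      |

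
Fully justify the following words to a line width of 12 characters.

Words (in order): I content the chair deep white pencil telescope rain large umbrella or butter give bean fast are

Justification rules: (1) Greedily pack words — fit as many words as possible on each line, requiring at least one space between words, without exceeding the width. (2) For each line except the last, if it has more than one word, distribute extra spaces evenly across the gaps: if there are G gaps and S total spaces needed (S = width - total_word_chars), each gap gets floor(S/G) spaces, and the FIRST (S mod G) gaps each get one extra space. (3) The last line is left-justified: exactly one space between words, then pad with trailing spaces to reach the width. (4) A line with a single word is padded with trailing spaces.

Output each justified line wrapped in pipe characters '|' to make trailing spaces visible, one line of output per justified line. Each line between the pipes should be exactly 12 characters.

Answer: |I    content|
|the    chair|
|deep   white|
|pencil      |
|telescope   |
|rain   large|
|umbrella  or|
|butter  give|
|bean    fast|
|are         |

Derivation:
Line 1: ['I', 'content'] (min_width=9, slack=3)
Line 2: ['the', 'chair'] (min_width=9, slack=3)
Line 3: ['deep', 'white'] (min_width=10, slack=2)
Line 4: ['pencil'] (min_width=6, slack=6)
Line 5: ['telescope'] (min_width=9, slack=3)
Line 6: ['rain', 'large'] (min_width=10, slack=2)
Line 7: ['umbrella', 'or'] (min_width=11, slack=1)
Line 8: ['butter', 'give'] (min_width=11, slack=1)
Line 9: ['bean', 'fast'] (min_width=9, slack=3)
Line 10: ['are'] (min_width=3, slack=9)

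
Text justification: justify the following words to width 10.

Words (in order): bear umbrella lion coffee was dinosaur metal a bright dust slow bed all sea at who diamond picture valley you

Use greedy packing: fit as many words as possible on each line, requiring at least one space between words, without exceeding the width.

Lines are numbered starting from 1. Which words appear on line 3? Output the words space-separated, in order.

Line 1: ['bear'] (min_width=4, slack=6)
Line 2: ['umbrella'] (min_width=8, slack=2)
Line 3: ['lion'] (min_width=4, slack=6)
Line 4: ['coffee', 'was'] (min_width=10, slack=0)
Line 5: ['dinosaur'] (min_width=8, slack=2)
Line 6: ['metal', 'a'] (min_width=7, slack=3)
Line 7: ['bright'] (min_width=6, slack=4)
Line 8: ['dust', 'slow'] (min_width=9, slack=1)
Line 9: ['bed', 'all'] (min_width=7, slack=3)
Line 10: ['sea', 'at', 'who'] (min_width=10, slack=0)
Line 11: ['diamond'] (min_width=7, slack=3)
Line 12: ['picture'] (min_width=7, slack=3)
Line 13: ['valley', 'you'] (min_width=10, slack=0)

Answer: lion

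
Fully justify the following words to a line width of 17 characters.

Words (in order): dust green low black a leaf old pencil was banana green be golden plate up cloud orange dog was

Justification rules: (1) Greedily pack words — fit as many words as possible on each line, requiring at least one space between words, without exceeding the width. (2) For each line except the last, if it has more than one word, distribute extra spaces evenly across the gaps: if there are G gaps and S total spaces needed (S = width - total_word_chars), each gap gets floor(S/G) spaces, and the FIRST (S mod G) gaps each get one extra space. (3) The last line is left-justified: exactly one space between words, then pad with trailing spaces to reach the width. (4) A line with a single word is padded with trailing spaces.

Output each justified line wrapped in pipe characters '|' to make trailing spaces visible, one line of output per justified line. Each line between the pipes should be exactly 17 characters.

Answer: |dust   green  low|
|black  a leaf old|
|pencil was banana|
|green  be  golden|
|plate   up  cloud|
|orange dog was   |

Derivation:
Line 1: ['dust', 'green', 'low'] (min_width=14, slack=3)
Line 2: ['black', 'a', 'leaf', 'old'] (min_width=16, slack=1)
Line 3: ['pencil', 'was', 'banana'] (min_width=17, slack=0)
Line 4: ['green', 'be', 'golden'] (min_width=15, slack=2)
Line 5: ['plate', 'up', 'cloud'] (min_width=14, slack=3)
Line 6: ['orange', 'dog', 'was'] (min_width=14, slack=3)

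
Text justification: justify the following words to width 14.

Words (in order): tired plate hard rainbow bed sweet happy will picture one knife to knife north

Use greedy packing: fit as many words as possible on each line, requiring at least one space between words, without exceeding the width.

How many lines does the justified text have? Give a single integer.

Answer: 7

Derivation:
Line 1: ['tired', 'plate'] (min_width=11, slack=3)
Line 2: ['hard', 'rainbow'] (min_width=12, slack=2)
Line 3: ['bed', 'sweet'] (min_width=9, slack=5)
Line 4: ['happy', 'will'] (min_width=10, slack=4)
Line 5: ['picture', 'one'] (min_width=11, slack=3)
Line 6: ['knife', 'to', 'knife'] (min_width=14, slack=0)
Line 7: ['north'] (min_width=5, slack=9)
Total lines: 7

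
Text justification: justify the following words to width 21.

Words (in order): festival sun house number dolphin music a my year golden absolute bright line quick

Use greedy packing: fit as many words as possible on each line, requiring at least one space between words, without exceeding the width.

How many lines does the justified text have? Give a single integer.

Line 1: ['festival', 'sun', 'house'] (min_width=18, slack=3)
Line 2: ['number', 'dolphin', 'music'] (min_width=20, slack=1)
Line 3: ['a', 'my', 'year', 'golden'] (min_width=16, slack=5)
Line 4: ['absolute', 'bright', 'line'] (min_width=20, slack=1)
Line 5: ['quick'] (min_width=5, slack=16)
Total lines: 5

Answer: 5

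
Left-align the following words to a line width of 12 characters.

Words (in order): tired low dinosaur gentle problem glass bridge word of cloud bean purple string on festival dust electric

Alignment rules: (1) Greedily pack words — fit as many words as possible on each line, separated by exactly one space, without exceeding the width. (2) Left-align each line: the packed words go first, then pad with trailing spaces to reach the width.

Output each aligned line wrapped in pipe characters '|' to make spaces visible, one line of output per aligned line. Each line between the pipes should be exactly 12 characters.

Answer: |tired low   |
|dinosaur    |
|gentle      |
|problem     |
|glass bridge|
|word of     |
|cloud bean  |
|purple      |
|string on   |
|festival    |
|dust        |
|electric    |

Derivation:
Line 1: ['tired', 'low'] (min_width=9, slack=3)
Line 2: ['dinosaur'] (min_width=8, slack=4)
Line 3: ['gentle'] (min_width=6, slack=6)
Line 4: ['problem'] (min_width=7, slack=5)
Line 5: ['glass', 'bridge'] (min_width=12, slack=0)
Line 6: ['word', 'of'] (min_width=7, slack=5)
Line 7: ['cloud', 'bean'] (min_width=10, slack=2)
Line 8: ['purple'] (min_width=6, slack=6)
Line 9: ['string', 'on'] (min_width=9, slack=3)
Line 10: ['festival'] (min_width=8, slack=4)
Line 11: ['dust'] (min_width=4, slack=8)
Line 12: ['electric'] (min_width=8, slack=4)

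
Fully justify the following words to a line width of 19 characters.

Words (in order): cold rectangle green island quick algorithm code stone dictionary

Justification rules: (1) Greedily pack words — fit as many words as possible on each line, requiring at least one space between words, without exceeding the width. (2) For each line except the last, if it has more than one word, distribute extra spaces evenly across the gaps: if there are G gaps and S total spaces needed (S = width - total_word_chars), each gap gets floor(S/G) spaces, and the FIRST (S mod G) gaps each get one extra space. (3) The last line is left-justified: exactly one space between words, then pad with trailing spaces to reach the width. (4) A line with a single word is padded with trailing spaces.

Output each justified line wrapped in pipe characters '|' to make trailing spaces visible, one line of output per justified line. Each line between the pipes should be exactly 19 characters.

Answer: |cold      rectangle|
|green  island quick|
|algorithm      code|
|stone dictionary   |

Derivation:
Line 1: ['cold', 'rectangle'] (min_width=14, slack=5)
Line 2: ['green', 'island', 'quick'] (min_width=18, slack=1)
Line 3: ['algorithm', 'code'] (min_width=14, slack=5)
Line 4: ['stone', 'dictionary'] (min_width=16, slack=3)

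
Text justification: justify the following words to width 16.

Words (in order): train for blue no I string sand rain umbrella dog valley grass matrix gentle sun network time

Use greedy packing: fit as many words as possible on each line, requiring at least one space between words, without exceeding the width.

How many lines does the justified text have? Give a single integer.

Answer: 6

Derivation:
Line 1: ['train', 'for', 'blue'] (min_width=14, slack=2)
Line 2: ['no', 'I', 'string', 'sand'] (min_width=16, slack=0)
Line 3: ['rain', 'umbrella'] (min_width=13, slack=3)
Line 4: ['dog', 'valley', 'grass'] (min_width=16, slack=0)
Line 5: ['matrix', 'gentle'] (min_width=13, slack=3)
Line 6: ['sun', 'network', 'time'] (min_width=16, slack=0)
Total lines: 6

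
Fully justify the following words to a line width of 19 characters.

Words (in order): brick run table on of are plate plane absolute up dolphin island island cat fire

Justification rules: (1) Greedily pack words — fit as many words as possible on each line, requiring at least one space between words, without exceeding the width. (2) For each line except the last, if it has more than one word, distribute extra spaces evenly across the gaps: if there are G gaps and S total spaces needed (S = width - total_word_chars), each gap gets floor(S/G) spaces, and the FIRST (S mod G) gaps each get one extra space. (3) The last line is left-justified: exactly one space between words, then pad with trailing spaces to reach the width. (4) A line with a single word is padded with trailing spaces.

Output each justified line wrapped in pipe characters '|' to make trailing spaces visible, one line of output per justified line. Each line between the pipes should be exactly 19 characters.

Line 1: ['brick', 'run', 'table', 'on'] (min_width=18, slack=1)
Line 2: ['of', 'are', 'plate', 'plane'] (min_width=18, slack=1)
Line 3: ['absolute', 'up', 'dolphin'] (min_width=19, slack=0)
Line 4: ['island', 'island', 'cat'] (min_width=17, slack=2)
Line 5: ['fire'] (min_width=4, slack=15)

Answer: |brick  run table on|
|of  are plate plane|
|absolute up dolphin|
|island  island  cat|
|fire               |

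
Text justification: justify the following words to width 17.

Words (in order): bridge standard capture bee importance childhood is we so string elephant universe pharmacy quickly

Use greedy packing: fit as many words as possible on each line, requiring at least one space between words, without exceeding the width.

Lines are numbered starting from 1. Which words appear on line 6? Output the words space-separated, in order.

Answer: elephant universe

Derivation:
Line 1: ['bridge', 'standard'] (min_width=15, slack=2)
Line 2: ['capture', 'bee'] (min_width=11, slack=6)
Line 3: ['importance'] (min_width=10, slack=7)
Line 4: ['childhood', 'is', 'we'] (min_width=15, slack=2)
Line 5: ['so', 'string'] (min_width=9, slack=8)
Line 6: ['elephant', 'universe'] (min_width=17, slack=0)
Line 7: ['pharmacy', 'quickly'] (min_width=16, slack=1)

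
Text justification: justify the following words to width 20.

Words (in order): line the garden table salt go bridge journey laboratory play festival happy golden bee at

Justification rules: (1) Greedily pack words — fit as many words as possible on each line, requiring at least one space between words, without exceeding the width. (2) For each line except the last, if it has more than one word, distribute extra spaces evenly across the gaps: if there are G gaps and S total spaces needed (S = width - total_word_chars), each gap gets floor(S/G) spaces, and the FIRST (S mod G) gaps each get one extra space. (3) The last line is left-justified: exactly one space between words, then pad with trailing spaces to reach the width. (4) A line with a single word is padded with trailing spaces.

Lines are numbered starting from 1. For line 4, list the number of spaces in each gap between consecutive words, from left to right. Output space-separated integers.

Line 1: ['line', 'the', 'garden'] (min_width=15, slack=5)
Line 2: ['table', 'salt', 'go', 'bridge'] (min_width=20, slack=0)
Line 3: ['journey', 'laboratory'] (min_width=18, slack=2)
Line 4: ['play', 'festival', 'happy'] (min_width=19, slack=1)
Line 5: ['golden', 'bee', 'at'] (min_width=13, slack=7)

Answer: 2 1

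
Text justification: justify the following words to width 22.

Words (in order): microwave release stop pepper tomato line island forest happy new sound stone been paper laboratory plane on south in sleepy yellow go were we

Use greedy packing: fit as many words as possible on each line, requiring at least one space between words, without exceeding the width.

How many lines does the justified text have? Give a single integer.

Answer: 7

Derivation:
Line 1: ['microwave', 'release', 'stop'] (min_width=22, slack=0)
Line 2: ['pepper', 'tomato', 'line'] (min_width=18, slack=4)
Line 3: ['island', 'forest', 'happy'] (min_width=19, slack=3)
Line 4: ['new', 'sound', 'stone', 'been'] (min_width=20, slack=2)
Line 5: ['paper', 'laboratory', 'plane'] (min_width=22, slack=0)
Line 6: ['on', 'south', 'in', 'sleepy'] (min_width=18, slack=4)
Line 7: ['yellow', 'go', 'were', 'we'] (min_width=17, slack=5)
Total lines: 7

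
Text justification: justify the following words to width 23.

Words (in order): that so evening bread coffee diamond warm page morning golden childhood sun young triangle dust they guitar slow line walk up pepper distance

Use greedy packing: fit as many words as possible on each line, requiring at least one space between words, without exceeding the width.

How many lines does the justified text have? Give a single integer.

Answer: 7

Derivation:
Line 1: ['that', 'so', 'evening', 'bread'] (min_width=21, slack=2)
Line 2: ['coffee', 'diamond', 'warm'] (min_width=19, slack=4)
Line 3: ['page', 'morning', 'golden'] (min_width=19, slack=4)
Line 4: ['childhood', 'sun', 'young'] (min_width=19, slack=4)
Line 5: ['triangle', 'dust', 'they'] (min_width=18, slack=5)
Line 6: ['guitar', 'slow', 'line', 'walk'] (min_width=21, slack=2)
Line 7: ['up', 'pepper', 'distance'] (min_width=18, slack=5)
Total lines: 7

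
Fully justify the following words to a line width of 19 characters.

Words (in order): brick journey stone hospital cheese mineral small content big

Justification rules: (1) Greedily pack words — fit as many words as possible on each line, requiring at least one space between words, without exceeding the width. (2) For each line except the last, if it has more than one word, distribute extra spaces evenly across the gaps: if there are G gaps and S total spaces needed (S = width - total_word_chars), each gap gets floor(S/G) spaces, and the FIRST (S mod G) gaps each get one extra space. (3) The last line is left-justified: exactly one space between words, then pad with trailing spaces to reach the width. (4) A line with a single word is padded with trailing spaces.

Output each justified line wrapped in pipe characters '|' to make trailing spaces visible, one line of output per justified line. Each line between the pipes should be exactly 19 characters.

Answer: |brick journey stone|
|hospital     cheese|
|mineral       small|
|content big        |

Derivation:
Line 1: ['brick', 'journey', 'stone'] (min_width=19, slack=0)
Line 2: ['hospital', 'cheese'] (min_width=15, slack=4)
Line 3: ['mineral', 'small'] (min_width=13, slack=6)
Line 4: ['content', 'big'] (min_width=11, slack=8)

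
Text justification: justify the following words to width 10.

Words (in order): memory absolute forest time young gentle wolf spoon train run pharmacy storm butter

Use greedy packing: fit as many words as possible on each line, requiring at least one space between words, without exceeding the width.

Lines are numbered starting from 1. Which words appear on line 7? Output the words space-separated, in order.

Answer: train run

Derivation:
Line 1: ['memory'] (min_width=6, slack=4)
Line 2: ['absolute'] (min_width=8, slack=2)
Line 3: ['forest'] (min_width=6, slack=4)
Line 4: ['time', 'young'] (min_width=10, slack=0)
Line 5: ['gentle'] (min_width=6, slack=4)
Line 6: ['wolf', 'spoon'] (min_width=10, slack=0)
Line 7: ['train', 'run'] (min_width=9, slack=1)
Line 8: ['pharmacy'] (min_width=8, slack=2)
Line 9: ['storm'] (min_width=5, slack=5)
Line 10: ['butter'] (min_width=6, slack=4)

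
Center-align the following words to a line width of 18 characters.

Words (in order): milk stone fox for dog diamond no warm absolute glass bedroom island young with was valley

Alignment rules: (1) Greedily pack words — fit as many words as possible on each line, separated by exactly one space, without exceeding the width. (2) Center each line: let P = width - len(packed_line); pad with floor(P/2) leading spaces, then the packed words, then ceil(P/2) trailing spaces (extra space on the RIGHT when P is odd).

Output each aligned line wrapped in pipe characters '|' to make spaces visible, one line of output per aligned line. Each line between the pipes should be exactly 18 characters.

Line 1: ['milk', 'stone', 'fox', 'for'] (min_width=18, slack=0)
Line 2: ['dog', 'diamond', 'no'] (min_width=14, slack=4)
Line 3: ['warm', 'absolute'] (min_width=13, slack=5)
Line 4: ['glass', 'bedroom'] (min_width=13, slack=5)
Line 5: ['island', 'young', 'with'] (min_width=17, slack=1)
Line 6: ['was', 'valley'] (min_width=10, slack=8)

Answer: |milk stone fox for|
|  dog diamond no  |
|  warm absolute   |
|  glass bedroom   |
|island young with |
|    was valley    |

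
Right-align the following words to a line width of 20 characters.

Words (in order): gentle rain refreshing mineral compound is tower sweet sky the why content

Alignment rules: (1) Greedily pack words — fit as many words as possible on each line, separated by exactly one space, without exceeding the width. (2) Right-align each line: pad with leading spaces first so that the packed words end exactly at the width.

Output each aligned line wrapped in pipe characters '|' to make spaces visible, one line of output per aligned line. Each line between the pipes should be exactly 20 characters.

Line 1: ['gentle', 'rain'] (min_width=11, slack=9)
Line 2: ['refreshing', 'mineral'] (min_width=18, slack=2)
Line 3: ['compound', 'is', 'tower'] (min_width=17, slack=3)
Line 4: ['sweet', 'sky', 'the', 'why'] (min_width=17, slack=3)
Line 5: ['content'] (min_width=7, slack=13)

Answer: |         gentle rain|
|  refreshing mineral|
|   compound is tower|
|   sweet sky the why|
|             content|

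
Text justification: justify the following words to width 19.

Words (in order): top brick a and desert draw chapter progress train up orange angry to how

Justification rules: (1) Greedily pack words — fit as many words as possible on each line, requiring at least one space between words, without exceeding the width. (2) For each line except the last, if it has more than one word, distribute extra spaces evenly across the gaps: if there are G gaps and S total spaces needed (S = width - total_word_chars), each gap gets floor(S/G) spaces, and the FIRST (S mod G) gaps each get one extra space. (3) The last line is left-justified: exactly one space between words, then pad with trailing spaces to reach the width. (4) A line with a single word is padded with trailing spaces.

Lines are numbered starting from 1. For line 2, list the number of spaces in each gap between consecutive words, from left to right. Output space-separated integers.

Answer: 1 1

Derivation:
Line 1: ['top', 'brick', 'a', 'and'] (min_width=15, slack=4)
Line 2: ['desert', 'draw', 'chapter'] (min_width=19, slack=0)
Line 3: ['progress', 'train', 'up'] (min_width=17, slack=2)
Line 4: ['orange', 'angry', 'to', 'how'] (min_width=19, slack=0)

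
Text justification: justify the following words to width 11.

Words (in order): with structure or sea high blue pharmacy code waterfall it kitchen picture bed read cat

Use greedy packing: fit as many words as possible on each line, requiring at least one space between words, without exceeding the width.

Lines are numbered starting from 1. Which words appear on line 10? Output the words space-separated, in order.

Line 1: ['with'] (min_width=4, slack=7)
Line 2: ['structure'] (min_width=9, slack=2)
Line 3: ['or', 'sea', 'high'] (min_width=11, slack=0)
Line 4: ['blue'] (min_width=4, slack=7)
Line 5: ['pharmacy'] (min_width=8, slack=3)
Line 6: ['code'] (min_width=4, slack=7)
Line 7: ['waterfall'] (min_width=9, slack=2)
Line 8: ['it', 'kitchen'] (min_width=10, slack=1)
Line 9: ['picture', 'bed'] (min_width=11, slack=0)
Line 10: ['read', 'cat'] (min_width=8, slack=3)

Answer: read cat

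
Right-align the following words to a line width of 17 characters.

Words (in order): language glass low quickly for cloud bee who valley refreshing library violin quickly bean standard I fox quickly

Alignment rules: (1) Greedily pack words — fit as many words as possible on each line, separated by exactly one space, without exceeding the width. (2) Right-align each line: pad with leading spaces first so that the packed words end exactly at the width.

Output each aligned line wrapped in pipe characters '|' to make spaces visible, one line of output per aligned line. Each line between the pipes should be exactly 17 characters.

Line 1: ['language', 'glass'] (min_width=14, slack=3)
Line 2: ['low', 'quickly', 'for'] (min_width=15, slack=2)
Line 3: ['cloud', 'bee', 'who'] (min_width=13, slack=4)
Line 4: ['valley', 'refreshing'] (min_width=17, slack=0)
Line 5: ['library', 'violin'] (min_width=14, slack=3)
Line 6: ['quickly', 'bean'] (min_width=12, slack=5)
Line 7: ['standard', 'I', 'fox'] (min_width=14, slack=3)
Line 8: ['quickly'] (min_width=7, slack=10)

Answer: |   language glass|
|  low quickly for|
|    cloud bee who|
|valley refreshing|
|   library violin|
|     quickly bean|
|   standard I fox|
|          quickly|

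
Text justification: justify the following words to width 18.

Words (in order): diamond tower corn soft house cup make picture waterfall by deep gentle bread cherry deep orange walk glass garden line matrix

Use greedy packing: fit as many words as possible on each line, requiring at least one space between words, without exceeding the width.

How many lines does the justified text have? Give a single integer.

Line 1: ['diamond', 'tower', 'corn'] (min_width=18, slack=0)
Line 2: ['soft', 'house', 'cup'] (min_width=14, slack=4)
Line 3: ['make', 'picture'] (min_width=12, slack=6)
Line 4: ['waterfall', 'by', 'deep'] (min_width=17, slack=1)
Line 5: ['gentle', 'bread'] (min_width=12, slack=6)
Line 6: ['cherry', 'deep', 'orange'] (min_width=18, slack=0)
Line 7: ['walk', 'glass', 'garden'] (min_width=17, slack=1)
Line 8: ['line', 'matrix'] (min_width=11, slack=7)
Total lines: 8

Answer: 8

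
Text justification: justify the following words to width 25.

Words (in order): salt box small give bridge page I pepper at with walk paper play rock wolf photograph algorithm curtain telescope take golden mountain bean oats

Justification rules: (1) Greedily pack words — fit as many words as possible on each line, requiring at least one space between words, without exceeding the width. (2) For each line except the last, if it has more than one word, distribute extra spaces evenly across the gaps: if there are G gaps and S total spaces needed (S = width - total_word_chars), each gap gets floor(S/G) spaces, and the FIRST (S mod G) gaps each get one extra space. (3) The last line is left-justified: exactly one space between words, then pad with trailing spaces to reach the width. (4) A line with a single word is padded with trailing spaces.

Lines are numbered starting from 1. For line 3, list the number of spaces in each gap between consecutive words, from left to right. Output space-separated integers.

Answer: 1 1 1 1

Derivation:
Line 1: ['salt', 'box', 'small', 'give'] (min_width=19, slack=6)
Line 2: ['bridge', 'page', 'I', 'pepper', 'at'] (min_width=23, slack=2)
Line 3: ['with', 'walk', 'paper', 'play', 'rock'] (min_width=25, slack=0)
Line 4: ['wolf', 'photograph', 'algorithm'] (min_width=25, slack=0)
Line 5: ['curtain', 'telescope', 'take'] (min_width=22, slack=3)
Line 6: ['golden', 'mountain', 'bean', 'oats'] (min_width=25, slack=0)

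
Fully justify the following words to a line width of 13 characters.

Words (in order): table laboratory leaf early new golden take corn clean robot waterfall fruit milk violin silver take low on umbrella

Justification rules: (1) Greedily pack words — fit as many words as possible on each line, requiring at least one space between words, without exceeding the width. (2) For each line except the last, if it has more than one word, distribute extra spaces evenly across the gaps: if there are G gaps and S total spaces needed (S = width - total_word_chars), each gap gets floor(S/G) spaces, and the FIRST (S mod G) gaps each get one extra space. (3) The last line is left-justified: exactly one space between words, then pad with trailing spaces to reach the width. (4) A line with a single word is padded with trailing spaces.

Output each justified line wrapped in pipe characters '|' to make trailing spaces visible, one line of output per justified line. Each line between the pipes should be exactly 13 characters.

Line 1: ['table'] (min_width=5, slack=8)
Line 2: ['laboratory'] (min_width=10, slack=3)
Line 3: ['leaf', 'early'] (min_width=10, slack=3)
Line 4: ['new', 'golden'] (min_width=10, slack=3)
Line 5: ['take', 'corn'] (min_width=9, slack=4)
Line 6: ['clean', 'robot'] (min_width=11, slack=2)
Line 7: ['waterfall'] (min_width=9, slack=4)
Line 8: ['fruit', 'milk'] (min_width=10, slack=3)
Line 9: ['violin', 'silver'] (min_width=13, slack=0)
Line 10: ['take', 'low', 'on'] (min_width=11, slack=2)
Line 11: ['umbrella'] (min_width=8, slack=5)

Answer: |table        |
|laboratory   |
|leaf    early|
|new    golden|
|take     corn|
|clean   robot|
|waterfall    |
|fruit    milk|
|violin silver|
|take  low  on|
|umbrella     |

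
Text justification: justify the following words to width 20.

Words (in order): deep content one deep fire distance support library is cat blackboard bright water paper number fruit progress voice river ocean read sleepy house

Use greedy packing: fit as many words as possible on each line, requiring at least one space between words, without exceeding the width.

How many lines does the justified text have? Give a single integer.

Answer: 9

Derivation:
Line 1: ['deep', 'content', 'one'] (min_width=16, slack=4)
Line 2: ['deep', 'fire', 'distance'] (min_width=18, slack=2)
Line 3: ['support', 'library', 'is'] (min_width=18, slack=2)
Line 4: ['cat', 'blackboard'] (min_width=14, slack=6)
Line 5: ['bright', 'water', 'paper'] (min_width=18, slack=2)
Line 6: ['number', 'fruit'] (min_width=12, slack=8)
Line 7: ['progress', 'voice', 'river'] (min_width=20, slack=0)
Line 8: ['ocean', 'read', 'sleepy'] (min_width=17, slack=3)
Line 9: ['house'] (min_width=5, slack=15)
Total lines: 9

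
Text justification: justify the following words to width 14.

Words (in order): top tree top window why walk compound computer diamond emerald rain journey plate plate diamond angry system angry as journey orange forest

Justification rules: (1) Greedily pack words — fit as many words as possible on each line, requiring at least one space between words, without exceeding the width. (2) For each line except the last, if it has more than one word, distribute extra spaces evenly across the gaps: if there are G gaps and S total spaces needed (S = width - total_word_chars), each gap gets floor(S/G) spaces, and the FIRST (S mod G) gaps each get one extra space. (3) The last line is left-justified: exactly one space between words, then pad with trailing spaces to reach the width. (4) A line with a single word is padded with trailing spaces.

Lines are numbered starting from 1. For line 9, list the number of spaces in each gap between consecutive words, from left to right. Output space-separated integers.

Answer: 3

Derivation:
Line 1: ['top', 'tree', 'top'] (min_width=12, slack=2)
Line 2: ['window', 'why'] (min_width=10, slack=4)
Line 3: ['walk', 'compound'] (min_width=13, slack=1)
Line 4: ['computer'] (min_width=8, slack=6)
Line 5: ['diamond'] (min_width=7, slack=7)
Line 6: ['emerald', 'rain'] (min_width=12, slack=2)
Line 7: ['journey', 'plate'] (min_width=13, slack=1)
Line 8: ['plate', 'diamond'] (min_width=13, slack=1)
Line 9: ['angry', 'system'] (min_width=12, slack=2)
Line 10: ['angry', 'as'] (min_width=8, slack=6)
Line 11: ['journey', 'orange'] (min_width=14, slack=0)
Line 12: ['forest'] (min_width=6, slack=8)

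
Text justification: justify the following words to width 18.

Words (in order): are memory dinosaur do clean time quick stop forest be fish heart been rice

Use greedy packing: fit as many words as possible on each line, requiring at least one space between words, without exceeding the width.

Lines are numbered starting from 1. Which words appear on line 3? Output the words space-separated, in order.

Answer: time quick stop

Derivation:
Line 1: ['are', 'memory'] (min_width=10, slack=8)
Line 2: ['dinosaur', 'do', 'clean'] (min_width=17, slack=1)
Line 3: ['time', 'quick', 'stop'] (min_width=15, slack=3)
Line 4: ['forest', 'be', 'fish'] (min_width=14, slack=4)
Line 5: ['heart', 'been', 'rice'] (min_width=15, slack=3)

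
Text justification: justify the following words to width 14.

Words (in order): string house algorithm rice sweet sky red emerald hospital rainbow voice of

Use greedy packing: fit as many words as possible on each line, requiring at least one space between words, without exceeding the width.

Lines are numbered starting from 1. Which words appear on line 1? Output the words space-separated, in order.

Line 1: ['string', 'house'] (min_width=12, slack=2)
Line 2: ['algorithm', 'rice'] (min_width=14, slack=0)
Line 3: ['sweet', 'sky', 'red'] (min_width=13, slack=1)
Line 4: ['emerald'] (min_width=7, slack=7)
Line 5: ['hospital'] (min_width=8, slack=6)
Line 6: ['rainbow', 'voice'] (min_width=13, slack=1)
Line 7: ['of'] (min_width=2, slack=12)

Answer: string house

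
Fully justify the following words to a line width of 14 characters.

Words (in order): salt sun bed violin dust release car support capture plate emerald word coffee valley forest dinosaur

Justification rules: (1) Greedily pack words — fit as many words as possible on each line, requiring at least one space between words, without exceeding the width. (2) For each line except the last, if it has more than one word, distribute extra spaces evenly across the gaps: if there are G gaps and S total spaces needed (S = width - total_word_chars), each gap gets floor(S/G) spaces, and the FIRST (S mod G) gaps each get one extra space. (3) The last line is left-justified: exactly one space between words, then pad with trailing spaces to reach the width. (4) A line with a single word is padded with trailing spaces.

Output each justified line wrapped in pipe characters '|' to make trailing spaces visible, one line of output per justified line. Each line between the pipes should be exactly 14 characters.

Answer: |salt  sun  bed|
|violin    dust|
|release    car|
|support       |
|capture  plate|
|emerald   word|
|coffee  valley|
|forest        |
|dinosaur      |

Derivation:
Line 1: ['salt', 'sun', 'bed'] (min_width=12, slack=2)
Line 2: ['violin', 'dust'] (min_width=11, slack=3)
Line 3: ['release', 'car'] (min_width=11, slack=3)
Line 4: ['support'] (min_width=7, slack=7)
Line 5: ['capture', 'plate'] (min_width=13, slack=1)
Line 6: ['emerald', 'word'] (min_width=12, slack=2)
Line 7: ['coffee', 'valley'] (min_width=13, slack=1)
Line 8: ['forest'] (min_width=6, slack=8)
Line 9: ['dinosaur'] (min_width=8, slack=6)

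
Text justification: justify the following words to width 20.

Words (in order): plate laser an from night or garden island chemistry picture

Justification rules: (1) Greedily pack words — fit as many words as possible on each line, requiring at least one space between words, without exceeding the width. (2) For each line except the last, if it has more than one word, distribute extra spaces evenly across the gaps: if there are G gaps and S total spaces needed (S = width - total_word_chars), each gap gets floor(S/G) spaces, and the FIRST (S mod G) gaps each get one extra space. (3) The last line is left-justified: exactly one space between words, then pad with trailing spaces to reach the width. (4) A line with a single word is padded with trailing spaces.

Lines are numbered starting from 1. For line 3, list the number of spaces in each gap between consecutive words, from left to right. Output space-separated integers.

Line 1: ['plate', 'laser', 'an', 'from'] (min_width=19, slack=1)
Line 2: ['night', 'or', 'garden'] (min_width=15, slack=5)
Line 3: ['island', 'chemistry'] (min_width=16, slack=4)
Line 4: ['picture'] (min_width=7, slack=13)

Answer: 5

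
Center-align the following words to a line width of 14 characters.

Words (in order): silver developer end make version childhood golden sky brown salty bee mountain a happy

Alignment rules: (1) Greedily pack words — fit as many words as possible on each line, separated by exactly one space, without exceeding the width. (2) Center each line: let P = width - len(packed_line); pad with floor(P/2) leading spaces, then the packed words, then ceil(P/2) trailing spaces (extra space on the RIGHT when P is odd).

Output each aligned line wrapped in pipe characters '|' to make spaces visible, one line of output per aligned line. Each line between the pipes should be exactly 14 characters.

Answer: |    silver    |
|developer end |
| make version |
|  childhood   |
|  golden sky  |
| brown salty  |
|bee mountain a|
|    happy     |

Derivation:
Line 1: ['silver'] (min_width=6, slack=8)
Line 2: ['developer', 'end'] (min_width=13, slack=1)
Line 3: ['make', 'version'] (min_width=12, slack=2)
Line 4: ['childhood'] (min_width=9, slack=5)
Line 5: ['golden', 'sky'] (min_width=10, slack=4)
Line 6: ['brown', 'salty'] (min_width=11, slack=3)
Line 7: ['bee', 'mountain', 'a'] (min_width=14, slack=0)
Line 8: ['happy'] (min_width=5, slack=9)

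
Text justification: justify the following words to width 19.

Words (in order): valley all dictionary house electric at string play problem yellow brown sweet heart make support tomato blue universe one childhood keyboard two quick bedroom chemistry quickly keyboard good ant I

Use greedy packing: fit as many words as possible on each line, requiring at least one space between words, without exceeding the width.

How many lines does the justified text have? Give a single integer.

Answer: 11

Derivation:
Line 1: ['valley', 'all'] (min_width=10, slack=9)
Line 2: ['dictionary', 'house'] (min_width=16, slack=3)
Line 3: ['electric', 'at', 'string'] (min_width=18, slack=1)
Line 4: ['play', 'problem', 'yellow'] (min_width=19, slack=0)
Line 5: ['brown', 'sweet', 'heart'] (min_width=17, slack=2)
Line 6: ['make', 'support', 'tomato'] (min_width=19, slack=0)
Line 7: ['blue', 'universe', 'one'] (min_width=17, slack=2)
Line 8: ['childhood', 'keyboard'] (min_width=18, slack=1)
Line 9: ['two', 'quick', 'bedroom'] (min_width=17, slack=2)
Line 10: ['chemistry', 'quickly'] (min_width=17, slack=2)
Line 11: ['keyboard', 'good', 'ant', 'I'] (min_width=19, slack=0)
Total lines: 11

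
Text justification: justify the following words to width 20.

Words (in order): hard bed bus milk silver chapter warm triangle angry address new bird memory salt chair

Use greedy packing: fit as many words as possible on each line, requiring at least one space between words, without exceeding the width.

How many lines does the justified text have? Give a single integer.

Answer: 5

Derivation:
Line 1: ['hard', 'bed', 'bus', 'milk'] (min_width=17, slack=3)
Line 2: ['silver', 'chapter', 'warm'] (min_width=19, slack=1)
Line 3: ['triangle', 'angry'] (min_width=14, slack=6)
Line 4: ['address', 'new', 'bird'] (min_width=16, slack=4)
Line 5: ['memory', 'salt', 'chair'] (min_width=17, slack=3)
Total lines: 5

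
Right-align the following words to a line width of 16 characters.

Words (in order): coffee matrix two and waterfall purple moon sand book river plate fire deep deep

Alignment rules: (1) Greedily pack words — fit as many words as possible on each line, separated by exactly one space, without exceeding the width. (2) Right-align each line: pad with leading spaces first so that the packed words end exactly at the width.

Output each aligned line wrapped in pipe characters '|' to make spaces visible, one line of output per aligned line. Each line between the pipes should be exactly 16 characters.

Line 1: ['coffee', 'matrix'] (min_width=13, slack=3)
Line 2: ['two', 'and'] (min_width=7, slack=9)
Line 3: ['waterfall', 'purple'] (min_width=16, slack=0)
Line 4: ['moon', 'sand', 'book'] (min_width=14, slack=2)
Line 5: ['river', 'plate', 'fire'] (min_width=16, slack=0)
Line 6: ['deep', 'deep'] (min_width=9, slack=7)

Answer: |   coffee matrix|
|         two and|
|waterfall purple|
|  moon sand book|
|river plate fire|
|       deep deep|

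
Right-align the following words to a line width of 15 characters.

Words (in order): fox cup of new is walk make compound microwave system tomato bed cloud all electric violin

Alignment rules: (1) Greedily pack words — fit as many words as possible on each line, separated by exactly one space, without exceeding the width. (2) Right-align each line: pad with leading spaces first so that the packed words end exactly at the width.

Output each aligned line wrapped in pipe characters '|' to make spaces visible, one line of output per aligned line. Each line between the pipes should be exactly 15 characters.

Answer: | fox cup of new|
|   is walk make|
|       compound|
|      microwave|
|  system tomato|
|  bed cloud all|
|electric violin|

Derivation:
Line 1: ['fox', 'cup', 'of', 'new'] (min_width=14, slack=1)
Line 2: ['is', 'walk', 'make'] (min_width=12, slack=3)
Line 3: ['compound'] (min_width=8, slack=7)
Line 4: ['microwave'] (min_width=9, slack=6)
Line 5: ['system', 'tomato'] (min_width=13, slack=2)
Line 6: ['bed', 'cloud', 'all'] (min_width=13, slack=2)
Line 7: ['electric', 'violin'] (min_width=15, slack=0)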